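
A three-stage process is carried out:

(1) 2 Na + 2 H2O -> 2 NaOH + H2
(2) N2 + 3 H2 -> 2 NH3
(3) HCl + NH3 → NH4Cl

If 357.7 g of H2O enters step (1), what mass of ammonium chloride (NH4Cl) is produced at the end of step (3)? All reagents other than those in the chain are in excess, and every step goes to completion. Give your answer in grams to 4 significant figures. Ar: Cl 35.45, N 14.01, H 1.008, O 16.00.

M(H2O) = 2(1.008) + 16.00 = 18.016 g/mol.
M(NH4Cl) = 14.01 + 4(1.008) + 35.45 = 53.492 g/mol.
n(H2O) = 357.7 / 18.016 = 19.855 mol.
Reaction (1): H2O→H2 ratio 2:1 ⇒ n(H2) = 9.9273 mol.
Reaction (2): H2→NH3 ratio 3:2 ⇒ n(NH3) = 6.6182 mol.
Reaction (3): NH3→NH4Cl ratio 1:1 ⇒ n(NH4Cl) = 6.6182 mol.
Mass of NH4Cl = 6.6182 × 53.492 = 354.02 g.

354.0 g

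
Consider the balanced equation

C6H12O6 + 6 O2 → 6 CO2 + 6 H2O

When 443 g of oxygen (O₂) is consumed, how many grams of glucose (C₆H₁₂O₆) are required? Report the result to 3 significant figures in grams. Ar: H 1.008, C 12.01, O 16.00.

416 g

M(O2) = 2(16.00) = 32.00 g/mol.
M(C6H12O6) = 6(12.01) + 12(1.008) + 6(16.00) = 180.156 g/mol.
n(O2) = 443.0 g / 32.00 g/mol = 13.84 mol.
From the equation the O2:C6H12O6 mole ratio is 6:1, so n(C6H12O6) = 13.84 × 1/6 = 2.307 mol.
Mass of C6H12O6 = 2.307 mol × 180.156 g/mol = 415.7 g.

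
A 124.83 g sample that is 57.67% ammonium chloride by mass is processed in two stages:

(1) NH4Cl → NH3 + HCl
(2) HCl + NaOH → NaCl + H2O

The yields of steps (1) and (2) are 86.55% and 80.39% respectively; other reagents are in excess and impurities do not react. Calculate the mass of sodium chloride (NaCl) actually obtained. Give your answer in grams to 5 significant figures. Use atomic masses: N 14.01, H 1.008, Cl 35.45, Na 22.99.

54.722 g

Pure NH4Cl = 124.83 × 0.5767 = 71.9895 g.
M(NH4Cl) = 14.01 + 4(1.008) + 35.45 = 53.492 g/mol.
M(NaCl) = 22.99 + 35.45 = 58.44 g/mol.
n(NH4Cl) = 71.9895 / 53.492 = 1.34580 mol.
Step 1 (NH4Cl:HCl = 1:1): theoretical n(HCl) = 1.34580 mol; at 86.55% yield, n(HCl) = 1.16479 mol.
Step 2 (HCl:NaCl = 1:1): theoretical n(NaCl) = 1.16479 mol, so theoretical mass = 1.16479 × 58.44 = 68.0703 g.
At 80.39% yield, actual mass of NaCl = 68.0703 × 0.8039 = 54.7217 g.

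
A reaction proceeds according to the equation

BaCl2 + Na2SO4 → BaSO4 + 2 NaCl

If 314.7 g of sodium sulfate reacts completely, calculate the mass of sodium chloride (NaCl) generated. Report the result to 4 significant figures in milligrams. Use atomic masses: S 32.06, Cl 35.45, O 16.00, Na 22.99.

259000 mg

M(Na2SO4) = 2(22.99) + 32.06 + 4(16.00) = 142.04 g/mol.
M(NaCl) = 22.99 + 35.45 = 58.44 g/mol.
n(Na2SO4) = 314.70 g / 142.04 g/mol = 2.2156 mol.
From the equation the Na2SO4:NaCl mole ratio is 1:2, so n(NaCl) = 2.2156 × 2/1 = 4.4311 mol.
Mass of NaCl = 4.4311 mol × 58.44 g/mol = 258.96 g.
Converting to mg: 258.96 g = 259000 mg.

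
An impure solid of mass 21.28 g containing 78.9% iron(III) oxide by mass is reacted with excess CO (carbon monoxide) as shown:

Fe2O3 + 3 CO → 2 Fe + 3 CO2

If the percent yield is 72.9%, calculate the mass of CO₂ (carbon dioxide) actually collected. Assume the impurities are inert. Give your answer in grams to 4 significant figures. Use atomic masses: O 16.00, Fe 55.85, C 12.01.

10.12 g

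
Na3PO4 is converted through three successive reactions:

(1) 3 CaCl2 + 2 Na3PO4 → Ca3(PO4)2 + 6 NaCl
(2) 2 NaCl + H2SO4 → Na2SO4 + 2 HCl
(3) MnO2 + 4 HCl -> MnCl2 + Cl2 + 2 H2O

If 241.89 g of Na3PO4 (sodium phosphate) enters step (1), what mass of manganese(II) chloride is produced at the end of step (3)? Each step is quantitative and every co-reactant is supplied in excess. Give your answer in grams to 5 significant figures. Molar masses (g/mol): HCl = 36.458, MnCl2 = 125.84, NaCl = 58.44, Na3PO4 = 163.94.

n(Na3PO4) = 241.89 / 163.94 = 1.47548 mol.
Reaction (1): Na3PO4→NaCl ratio 2:6 ⇒ n(NaCl) = 4.42644 mol.
Reaction (2): NaCl→HCl ratio 2:2 ⇒ n(HCl) = 4.42644 mol.
Reaction (3): HCl→MnCl2 ratio 4:1 ⇒ n(MnCl2) = 1.10661 mol.
Mass of MnCl2 = 1.10661 × 125.84 = 139.256 g.

139.26 g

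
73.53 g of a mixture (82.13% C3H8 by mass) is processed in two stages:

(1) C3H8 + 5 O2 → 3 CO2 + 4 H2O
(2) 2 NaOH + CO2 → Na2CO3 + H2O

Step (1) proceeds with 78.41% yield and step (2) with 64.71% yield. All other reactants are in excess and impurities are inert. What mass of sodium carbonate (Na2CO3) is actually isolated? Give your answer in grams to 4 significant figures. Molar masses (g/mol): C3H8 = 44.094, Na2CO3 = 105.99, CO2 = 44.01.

Pure C3H8 = 73.53 × 0.8213 = 60.390 g.
n(C3H8) = 60.390 / 44.094 = 1.3696 mol.
Step 1 (C3H8:CO2 = 1:3): theoretical n(CO2) = 4.1087 mol; at 78.41% yield, n(CO2) = 3.2217 mol.
Step 2 (CO2:Na2CO3 = 1:1): theoretical n(Na2CO3) = 3.2217 mol, so theoretical mass = 3.2217 × 105.99 = 341.46 g.
At 64.71% yield, actual mass of Na2CO3 = 341.46 × 0.6471 = 220.96 g.

221.0 g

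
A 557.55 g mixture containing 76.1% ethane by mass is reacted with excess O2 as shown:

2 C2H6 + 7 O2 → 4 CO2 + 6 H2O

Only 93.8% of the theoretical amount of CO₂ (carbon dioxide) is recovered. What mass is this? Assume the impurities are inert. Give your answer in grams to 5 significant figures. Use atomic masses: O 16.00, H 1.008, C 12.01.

1165.1 g

Pure C2H6 available = 557.55 g × 0.761 = 424.296 g.
M(C2H6) = 2(12.01) + 6(1.008) = 30.068 g/mol.
M(CO2) = 12.01 + 2(16.00) = 44.01 g/mol.
n(C2H6) = 424.296 g / 30.068 g/mol = 14.1112 mol.
From the equation the C2H6:CO2 mole ratio is 2:4, so n(CO2) = 14.1112 × 4/2 = 28.2224 mol.
Mass of CO2 = 28.2224 mol × 44.01 g/mol = 1242.07 g.
Actual mass collected = 1242.07 g × 0.938 = 1165.06 g.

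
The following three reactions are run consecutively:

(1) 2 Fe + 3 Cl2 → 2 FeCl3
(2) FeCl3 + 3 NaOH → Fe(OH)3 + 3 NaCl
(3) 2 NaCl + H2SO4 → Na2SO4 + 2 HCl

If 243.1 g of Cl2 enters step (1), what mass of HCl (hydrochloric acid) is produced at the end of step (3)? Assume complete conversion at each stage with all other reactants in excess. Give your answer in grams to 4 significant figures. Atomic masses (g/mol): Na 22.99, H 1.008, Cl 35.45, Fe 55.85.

250.0 g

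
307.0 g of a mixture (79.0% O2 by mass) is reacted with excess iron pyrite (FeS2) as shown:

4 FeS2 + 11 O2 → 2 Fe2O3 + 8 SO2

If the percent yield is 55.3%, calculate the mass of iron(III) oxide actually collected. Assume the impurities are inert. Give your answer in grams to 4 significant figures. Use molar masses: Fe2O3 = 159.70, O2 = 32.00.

Pure O2 available = 307.0 g × 0.790 = 242.53 g.
n(O2) = 242.53 g / 32.00 g/mol = 7.5791 mol.
From the equation the O2:Fe2O3 mole ratio is 11:2, so n(Fe2O3) = 7.5791 × 2/11 = 1.3780 mol.
Mass of Fe2O3 = 1.3780 mol × 159.70 g/mol = 220.07 g.
Actual mass collected = 220.07 g × 0.553 = 121.70 g.

121.7 g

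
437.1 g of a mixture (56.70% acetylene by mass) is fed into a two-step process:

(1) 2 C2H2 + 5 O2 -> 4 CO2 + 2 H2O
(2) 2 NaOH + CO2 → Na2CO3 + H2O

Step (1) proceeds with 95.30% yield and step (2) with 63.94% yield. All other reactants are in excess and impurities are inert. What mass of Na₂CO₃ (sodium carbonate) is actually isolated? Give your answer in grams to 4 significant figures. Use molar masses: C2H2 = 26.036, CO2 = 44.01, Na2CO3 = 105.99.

1230 g

Pure C2H2 = 437.1 × 0.5670 = 247.84 g.
n(C2H2) = 247.84 / 26.036 = 9.5190 mol.
Step 1 (C2H2:CO2 = 2:4): theoretical n(CO2) = 19.038 mol; at 95.30% yield, n(CO2) = 18.143 mol.
Step 2 (CO2:Na2CO3 = 1:1): theoretical n(Na2CO3) = 18.143 mol, so theoretical mass = 18.143 × 105.99 = 1923.0 g.
At 63.94% yield, actual mass of Na2CO3 = 1923.0 × 0.6394 = 1229.6 g.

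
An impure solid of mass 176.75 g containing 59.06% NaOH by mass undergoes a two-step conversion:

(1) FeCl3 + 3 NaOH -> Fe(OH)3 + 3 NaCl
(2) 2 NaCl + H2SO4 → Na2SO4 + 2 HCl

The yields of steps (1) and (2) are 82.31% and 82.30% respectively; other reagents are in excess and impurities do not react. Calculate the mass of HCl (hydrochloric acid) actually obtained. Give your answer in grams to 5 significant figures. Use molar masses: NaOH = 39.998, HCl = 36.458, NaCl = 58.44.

64.455 g

Pure NaOH = 176.75 × 0.5906 = 104.389 g.
n(NaOH) = 104.389 / 39.998 = 2.60984 mol.
Step 1 (NaOH:NaCl = 3:3): theoretical n(NaCl) = 2.60984 mol; at 82.31% yield, n(NaCl) = 2.14816 mol.
Step 2 (NaCl:HCl = 2:2): theoretical n(HCl) = 2.14816 mol, so theoretical mass = 2.14816 × 36.458 = 78.3177 g.
At 82.30% yield, actual mass of HCl = 78.3177 × 0.8230 = 64.4555 g.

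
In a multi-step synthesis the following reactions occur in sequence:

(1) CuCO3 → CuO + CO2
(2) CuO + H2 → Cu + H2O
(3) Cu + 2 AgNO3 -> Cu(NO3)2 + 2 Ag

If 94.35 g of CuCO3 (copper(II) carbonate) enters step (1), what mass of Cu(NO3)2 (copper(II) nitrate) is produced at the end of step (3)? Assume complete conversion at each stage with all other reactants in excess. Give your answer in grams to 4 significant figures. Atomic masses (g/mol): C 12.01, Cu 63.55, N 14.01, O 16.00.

143.2 g

M(CuCO3) = 63.55 + 12.01 + 3(16.00) = 123.56 g/mol.
M(Cu(NO3)2) = 63.55 + 2(14.01) + 6(16.00) = 187.57 g/mol.
n(CuCO3) = 94.35 / 123.56 = 0.76360 mol.
Reaction (1): CuCO3→CuO ratio 1:1 ⇒ n(CuO) = 0.76360 mol.
Reaction (2): CuO→Cu ratio 1:1 ⇒ n(Cu) = 0.76360 mol.
Reaction (3): Cu→Cu(NO3)2 ratio 1:1 ⇒ n(Cu(NO3)2) = 0.76360 mol.
Mass of Cu(NO3)2 = 0.76360 × 187.57 = 143.23 g.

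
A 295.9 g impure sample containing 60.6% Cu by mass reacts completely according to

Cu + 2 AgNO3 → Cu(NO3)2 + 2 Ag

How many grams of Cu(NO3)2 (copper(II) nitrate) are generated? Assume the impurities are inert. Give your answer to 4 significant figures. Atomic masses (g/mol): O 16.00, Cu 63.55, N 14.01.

Mass of pure Cu = 295.9 g × 0.606 = 179.32 g.
M(Cu) = 63.55 g/mol.
M(Cu(NO3)2) = 63.55 + 2(14.01) + 6(16.00) = 187.57 g/mol.
n(Cu) = 179.32 g / 63.55 g/mol = 2.8216 mol.
From the equation the Cu:Cu(NO3)2 mole ratio is 1:1, so n(Cu(NO3)2) = 2.8216 × 1/1 = 2.8216 mol.
Mass of Cu(NO3)2 = 2.8216 mol × 187.57 g/mol = 529.26 g.

529.3 g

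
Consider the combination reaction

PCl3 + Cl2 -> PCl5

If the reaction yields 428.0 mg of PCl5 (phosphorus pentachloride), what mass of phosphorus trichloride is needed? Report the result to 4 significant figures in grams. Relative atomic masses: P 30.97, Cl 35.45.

M(PCl5) = 30.97 + 5(35.45) = 208.22 g/mol.
M(PCl3) = 30.97 + 3(35.45) = 137.32 g/mol.
Convert: 428.0 mg = 0.42800 g.
n(PCl5) = 0.42800 g / 208.22 g/mol = 0.0020555 mol.
From the equation the PCl5:PCl3 mole ratio is 1:1, so n(PCl3) = 0.0020555 × 1/1 = 0.0020555 mol.
Mass of PCl3 = 0.0020555 mol × 137.32 g/mol = 0.28226 g.

0.2823 g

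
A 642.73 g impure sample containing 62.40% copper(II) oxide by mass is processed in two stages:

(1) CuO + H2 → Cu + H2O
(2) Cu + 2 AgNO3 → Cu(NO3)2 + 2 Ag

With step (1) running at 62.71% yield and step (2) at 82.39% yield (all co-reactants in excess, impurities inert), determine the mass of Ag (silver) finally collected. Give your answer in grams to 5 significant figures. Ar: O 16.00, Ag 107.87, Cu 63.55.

561.97 g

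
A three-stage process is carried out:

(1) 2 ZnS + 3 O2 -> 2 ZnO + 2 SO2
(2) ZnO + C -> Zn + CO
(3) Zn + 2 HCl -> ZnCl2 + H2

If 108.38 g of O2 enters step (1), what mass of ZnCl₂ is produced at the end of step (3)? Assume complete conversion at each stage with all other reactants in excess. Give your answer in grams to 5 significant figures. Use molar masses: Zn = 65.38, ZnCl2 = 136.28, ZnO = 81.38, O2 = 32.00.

n(O2) = 108.38 / 32.00 = 3.38687 mol.
Reaction (1): O2→ZnO ratio 3:2 ⇒ n(ZnO) = 2.25792 mol.
Reaction (2): ZnO→Zn ratio 1:1 ⇒ n(Zn) = 2.25792 mol.
Reaction (3): Zn→ZnCl2 ratio 1:1 ⇒ n(ZnCl2) = 2.25792 mol.
Mass of ZnCl2 = 2.25792 × 136.28 = 307.709 g.

307.71 g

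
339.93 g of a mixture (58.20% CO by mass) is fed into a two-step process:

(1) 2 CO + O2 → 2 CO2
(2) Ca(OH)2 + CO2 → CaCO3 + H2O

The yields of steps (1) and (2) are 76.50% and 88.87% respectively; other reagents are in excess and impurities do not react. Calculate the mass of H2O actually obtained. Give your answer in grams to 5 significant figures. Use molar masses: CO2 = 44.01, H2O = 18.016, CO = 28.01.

86.512 g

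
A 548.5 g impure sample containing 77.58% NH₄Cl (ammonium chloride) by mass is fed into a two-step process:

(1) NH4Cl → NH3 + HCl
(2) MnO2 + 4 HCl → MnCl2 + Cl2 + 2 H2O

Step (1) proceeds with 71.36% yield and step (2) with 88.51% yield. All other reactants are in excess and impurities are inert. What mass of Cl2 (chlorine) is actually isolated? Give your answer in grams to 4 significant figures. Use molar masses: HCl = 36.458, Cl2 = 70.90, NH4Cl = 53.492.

Pure NH4Cl = 548.5 × 0.7758 = 425.53 g.
n(NH4Cl) = 425.53 / 53.492 = 7.9550 mol.
Step 1 (NH4Cl:HCl = 1:1): theoretical n(HCl) = 7.9550 mol; at 71.36% yield, n(HCl) = 5.6767 mol.
Step 2 (HCl:Cl2 = 4:1): theoretical n(Cl2) = 1.4192 mol, so theoretical mass = 1.4192 × 70.90 = 100.62 g.
At 88.51% yield, actual mass of Cl2 = 100.62 × 0.8851 = 89.058 g.

89.06 g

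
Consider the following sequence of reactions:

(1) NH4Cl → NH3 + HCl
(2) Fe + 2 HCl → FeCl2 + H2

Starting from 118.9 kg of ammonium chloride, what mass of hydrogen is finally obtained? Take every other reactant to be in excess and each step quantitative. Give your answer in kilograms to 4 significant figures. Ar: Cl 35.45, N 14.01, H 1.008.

M(NH4Cl) = 14.01 + 4(1.008) + 35.45 = 53.492 g/mol.
M(H2) = 2(1.008) = 2.016 g/mol.
118.9 kg = 118900 g.
n(NH4Cl) = 118900 / 53.492 = 2222.8 mol.
Step 1 gives a 1:1 ratio of NH4Cl to HCl, so n(HCl) = 2222.8 mol.
In step 2 the HCl:H2 ratio is 2:1, so n(H2) = 1111.4 mol.
Mass of H2 = 1111.4 × 2.016 = 2240.5 g = 2.241 kg.

2.241 kg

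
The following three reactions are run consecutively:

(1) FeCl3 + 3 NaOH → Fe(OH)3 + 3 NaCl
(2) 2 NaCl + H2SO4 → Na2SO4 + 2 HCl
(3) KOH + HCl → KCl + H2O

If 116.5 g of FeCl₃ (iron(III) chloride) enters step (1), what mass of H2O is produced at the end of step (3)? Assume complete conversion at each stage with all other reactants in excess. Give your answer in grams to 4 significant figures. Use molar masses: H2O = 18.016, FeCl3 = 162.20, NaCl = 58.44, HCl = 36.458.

n(FeCl3) = 116.5 / 162.20 = 0.71825 mol.
Reaction (1): FeCl3→NaCl ratio 1:3 ⇒ n(NaCl) = 2.1547 mol.
Reaction (2): NaCl→HCl ratio 2:2 ⇒ n(HCl) = 2.1547 mol.
Reaction (3): HCl→H2O ratio 1:1 ⇒ n(H2O) = 2.1547 mol.
Mass of H2O = 2.1547 × 18.016 = 38.820 g.

38.82 g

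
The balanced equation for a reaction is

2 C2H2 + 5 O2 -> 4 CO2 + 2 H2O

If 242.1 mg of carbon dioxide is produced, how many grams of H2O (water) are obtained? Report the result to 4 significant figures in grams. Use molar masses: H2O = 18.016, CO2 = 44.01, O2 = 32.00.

0.04955 g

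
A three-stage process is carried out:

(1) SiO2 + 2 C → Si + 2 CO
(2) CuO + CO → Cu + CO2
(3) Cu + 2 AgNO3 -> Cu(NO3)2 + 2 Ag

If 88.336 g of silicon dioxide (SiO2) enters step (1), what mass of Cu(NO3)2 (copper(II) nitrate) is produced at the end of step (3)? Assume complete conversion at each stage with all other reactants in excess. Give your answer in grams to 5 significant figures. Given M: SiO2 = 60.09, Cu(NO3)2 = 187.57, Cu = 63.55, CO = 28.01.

551.48 g

n(SiO2) = 88.336 / 60.09 = 1.47006 mol.
Reaction (1): SiO2→CO ratio 1:2 ⇒ n(CO) = 2.94012 mol.
Reaction (2): CO→Cu ratio 1:1 ⇒ n(Cu) = 2.94012 mol.
Reaction (3): Cu→Cu(NO3)2 ratio 1:1 ⇒ n(Cu(NO3)2) = 2.94012 mol.
Mass of Cu(NO3)2 = 2.94012 × 187.57 = 551.479 g.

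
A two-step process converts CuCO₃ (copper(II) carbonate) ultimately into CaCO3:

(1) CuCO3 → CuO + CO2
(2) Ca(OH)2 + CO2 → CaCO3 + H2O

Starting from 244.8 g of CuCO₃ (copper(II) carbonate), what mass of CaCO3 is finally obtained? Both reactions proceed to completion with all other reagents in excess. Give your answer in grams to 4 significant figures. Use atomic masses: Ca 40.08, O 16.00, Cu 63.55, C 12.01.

M(CuCO3) = 63.55 + 12.01 + 3(16.00) = 123.56 g/mol.
M(CaCO3) = 40.08 + 12.01 + 3(16.00) = 100.09 g/mol.
n(CuCO3) = 244.80 / 123.56 = 1.9812 mol.
Step 1 gives a 1:1 ratio of CuCO3 to CO2, so n(CO2) = 1.9812 mol.
In step 2 the CO2:CaCO3 ratio is 1:1, so n(CaCO3) = 1.9812 mol.
Mass of CaCO3 = 1.9812 × 100.09 = 198.30 g.

198.3 g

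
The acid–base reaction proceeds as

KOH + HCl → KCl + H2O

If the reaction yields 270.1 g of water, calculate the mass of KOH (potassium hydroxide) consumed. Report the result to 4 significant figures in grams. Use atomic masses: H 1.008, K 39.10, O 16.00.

M(H2O) = 2(1.008) + 16.00 = 18.016 g/mol.
M(KOH) = 39.10 + 16.00 + 1.008 = 56.108 g/mol.
n(H2O) = 270.10 g / 18.016 g/mol = 14.992 mol.
From the equation the H2O:KOH mole ratio is 1:1, so n(KOH) = 14.992 × 1/1 = 14.992 mol.
Mass of KOH = 14.992 mol × 56.108 g/mol = 841.18 g.

841.2 g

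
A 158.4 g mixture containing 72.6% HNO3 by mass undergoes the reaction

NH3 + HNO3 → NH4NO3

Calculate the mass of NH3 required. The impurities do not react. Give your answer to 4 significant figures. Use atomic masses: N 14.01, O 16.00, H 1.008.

31.08 g

Mass of pure HNO3 = 158.4 g × 0.726 = 115.00 g.
M(HNO3) = 1.008 + 14.01 + 3(16.00) = 63.018 g/mol.
M(NH3) = 14.01 + 3(1.008) = 17.034 g/mol.
n(HNO3) = 115.00 g / 63.018 g/mol = 1.8249 mol.
From the equation the HNO3:NH3 mole ratio is 1:1, so n(NH3) = 1.8249 × 1/1 = 1.8249 mol.
Mass of NH3 = 1.8249 mol × 17.034 g/mol = 31.084 g.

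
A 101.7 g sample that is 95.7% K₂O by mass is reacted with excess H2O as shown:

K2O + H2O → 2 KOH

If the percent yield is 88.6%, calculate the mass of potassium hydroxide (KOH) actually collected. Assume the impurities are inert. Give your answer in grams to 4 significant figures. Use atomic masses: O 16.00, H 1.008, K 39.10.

102.7 g

Pure K2O available = 101.7 g × 0.957 = 97.327 g.
M(K2O) = 2(39.10) + 16.00 = 94.20 g/mol.
M(KOH) = 39.10 + 16.00 + 1.008 = 56.108 g/mol.
n(K2O) = 97.327 g / 94.20 g/mol = 1.0332 mol.
From the equation the K2O:KOH mole ratio is 1:2, so n(KOH) = 1.0332 × 2/1 = 2.0664 mol.
Mass of KOH = 2.0664 mol × 56.108 g/mol = 115.94 g.
Actual mass collected = 115.94 g × 0.886 = 102.72 g.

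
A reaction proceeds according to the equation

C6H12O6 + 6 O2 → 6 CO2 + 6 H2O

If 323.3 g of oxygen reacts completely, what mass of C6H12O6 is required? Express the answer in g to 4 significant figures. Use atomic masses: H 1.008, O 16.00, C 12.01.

M(O2) = 2(16.00) = 32.00 g/mol.
M(C6H12O6) = 6(12.01) + 12(1.008) + 6(16.00) = 180.156 g/mol.
n(O2) = 323.30 g / 32.00 g/mol = 10.103 mol.
From the equation the O2:C6H12O6 mole ratio is 6:1, so n(C6H12O6) = 10.103 × 1/6 = 1.6839 mol.
Mass of C6H12O6 = 1.6839 mol × 180.156 g/mol = 303.36 g.

303.4 g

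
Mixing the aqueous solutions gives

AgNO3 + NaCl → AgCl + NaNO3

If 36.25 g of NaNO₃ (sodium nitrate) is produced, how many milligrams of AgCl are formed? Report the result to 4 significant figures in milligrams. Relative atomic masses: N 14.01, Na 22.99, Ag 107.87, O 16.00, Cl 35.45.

M(NaNO3) = 22.99 + 14.01 + 3(16.00) = 85.00 g/mol.
M(AgCl) = 107.87 + 35.45 = 143.32 g/mol.
n(NaNO3) = 36.250 g / 85.00 g/mol = 0.42647 mol.
From the equation the NaNO3:AgCl mole ratio is 1:1, so n(AgCl) = 0.42647 × 1/1 = 0.42647 mol.
Mass of AgCl = 0.42647 mol × 143.32 g/mol = 61.122 g.
Converting to mg: 61.122 g = 61120 mg.

61120 mg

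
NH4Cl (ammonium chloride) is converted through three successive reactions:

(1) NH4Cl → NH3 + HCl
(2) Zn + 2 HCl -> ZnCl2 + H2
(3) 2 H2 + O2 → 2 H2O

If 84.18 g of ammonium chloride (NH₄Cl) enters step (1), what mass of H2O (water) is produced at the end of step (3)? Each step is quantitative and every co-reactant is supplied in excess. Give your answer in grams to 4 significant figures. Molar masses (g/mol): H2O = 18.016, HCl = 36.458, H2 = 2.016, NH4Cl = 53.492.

n(NH4Cl) = 84.18 / 53.492 = 1.5737 mol.
Reaction (1): NH4Cl→HCl ratio 1:1 ⇒ n(HCl) = 1.5737 mol.
Reaction (2): HCl→H2 ratio 2:1 ⇒ n(H2) = 0.78685 mol.
Reaction (3): H2→H2O ratio 2:2 ⇒ n(H2O) = 0.78685 mol.
Mass of H2O = 0.78685 × 18.016 = 14.176 g.

14.18 g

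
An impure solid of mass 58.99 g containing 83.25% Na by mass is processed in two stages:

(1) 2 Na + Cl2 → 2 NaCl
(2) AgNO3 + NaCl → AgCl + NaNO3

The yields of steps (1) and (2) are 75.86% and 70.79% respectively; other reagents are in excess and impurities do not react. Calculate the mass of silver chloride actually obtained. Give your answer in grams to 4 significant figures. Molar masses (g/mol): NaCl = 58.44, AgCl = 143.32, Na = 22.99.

164.4 g

Pure Na = 58.99 × 0.8325 = 49.109 g.
n(Na) = 49.109 / 22.99 = 2.1361 mol.
Step 1 (Na:NaCl = 2:2): theoretical n(NaCl) = 2.1361 mol; at 75.86% yield, n(NaCl) = 1.6205 mol.
Step 2 (NaCl:AgCl = 1:1): theoretical n(AgCl) = 1.6205 mol, so theoretical mass = 1.6205 × 143.32 = 232.24 g.
At 70.79% yield, actual mass of AgCl = 232.24 × 0.7079 = 164.41 g.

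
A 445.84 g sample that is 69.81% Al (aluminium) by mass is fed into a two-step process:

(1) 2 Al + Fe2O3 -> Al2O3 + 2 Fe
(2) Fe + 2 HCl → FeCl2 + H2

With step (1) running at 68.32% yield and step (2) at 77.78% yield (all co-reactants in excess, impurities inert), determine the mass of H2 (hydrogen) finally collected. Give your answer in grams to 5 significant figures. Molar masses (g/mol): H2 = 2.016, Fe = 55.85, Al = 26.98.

Pure Al = 445.84 × 0.6981 = 311.241 g.
n(Al) = 311.241 / 26.98 = 11.5360 mol.
Step 1 (Al:Fe = 2:2): theoretical n(Fe) = 11.5360 mol; at 68.32% yield, n(Fe) = 7.88139 mol.
Step 2 (Fe:H2 = 1:1): theoretical n(H2) = 7.88139 mol, so theoretical mass = 7.88139 × 2.016 = 15.8889 g.
At 77.78% yield, actual mass of H2 = 15.8889 × 0.7778 = 12.3584 g.

12.358 g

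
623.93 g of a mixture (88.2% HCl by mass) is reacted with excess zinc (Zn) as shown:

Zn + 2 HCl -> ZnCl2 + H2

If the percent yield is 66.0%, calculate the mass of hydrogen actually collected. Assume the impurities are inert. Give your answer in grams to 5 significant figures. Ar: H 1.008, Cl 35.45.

10.042 g

Pure HCl available = 623.93 g × 0.882 = 550.306 g.
M(HCl) = 1.008 + 35.45 = 36.458 g/mol.
M(H2) = 2(1.008) = 2.016 g/mol.
n(HCl) = 550.306 g / 36.458 g/mol = 15.0943 mol.
From the equation the HCl:H2 mole ratio is 2:1, so n(H2) = 15.0943 × 1/2 = 7.54713 mol.
Mass of H2 = 7.54713 mol × 2.016 g/mol = 15.2150 g.
Actual mass collected = 15.2150 g × 0.660 = 10.0419 g.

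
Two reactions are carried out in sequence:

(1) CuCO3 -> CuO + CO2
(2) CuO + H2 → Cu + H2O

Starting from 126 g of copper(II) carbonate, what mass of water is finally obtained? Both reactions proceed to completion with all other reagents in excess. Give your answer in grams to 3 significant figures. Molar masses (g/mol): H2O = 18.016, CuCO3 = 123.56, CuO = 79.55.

n(CuCO3) = 126.0 / 123.56 = 1.020 mol.
Step 1 gives a 1:1 ratio of CuCO3 to CuO, so n(CuO) = 1.020 mol.
In step 2 the CuO:H2O ratio is 1:1, so n(H2O) = 1.020 mol.
Mass of H2O = 1.020 × 18.016 = 18.37 g.

18.4 g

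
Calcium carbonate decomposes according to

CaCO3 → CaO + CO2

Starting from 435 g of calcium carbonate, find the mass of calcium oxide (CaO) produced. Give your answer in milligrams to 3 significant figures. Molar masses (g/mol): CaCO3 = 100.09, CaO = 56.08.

244000 mg

n(CaCO3) = 435.0 g / 100.09 g/mol = 4.346 mol.
From the equation the CaCO3:CaO mole ratio is 1:1, so n(CaO) = 4.346 × 1/1 = 4.346 mol.
Mass of CaO = 4.346 mol × 56.08 g/mol = 243.7 g.
Converting to mg: 243.7 g = 244000 mg.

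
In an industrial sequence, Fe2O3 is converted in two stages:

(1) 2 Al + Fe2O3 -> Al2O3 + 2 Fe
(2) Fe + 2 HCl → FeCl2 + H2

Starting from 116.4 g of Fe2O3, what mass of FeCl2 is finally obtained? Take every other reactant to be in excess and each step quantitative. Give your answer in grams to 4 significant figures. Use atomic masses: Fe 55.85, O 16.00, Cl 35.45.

M(Fe2O3) = 2(55.85) + 3(16.00) = 159.70 g/mol.
M(FeCl2) = 55.85 + 2(35.45) = 126.75 g/mol.
n(Fe2O3) = 116.40 / 159.70 = 0.72887 mol.
Step 1 gives a 1:2 ratio of Fe2O3 to Fe, so n(Fe) = 1.4577 mol.
In step 2 the Fe:FeCl2 ratio is 1:1, so n(FeCl2) = 1.4577 mol.
Mass of FeCl2 = 1.4577 × 126.75 = 184.77 g.

184.8 g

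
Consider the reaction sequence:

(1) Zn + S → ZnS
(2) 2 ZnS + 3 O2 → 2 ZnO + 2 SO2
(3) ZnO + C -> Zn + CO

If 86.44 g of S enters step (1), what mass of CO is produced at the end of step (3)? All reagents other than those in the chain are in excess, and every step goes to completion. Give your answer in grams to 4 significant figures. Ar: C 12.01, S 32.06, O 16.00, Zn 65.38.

M(S) = 32.06 g/mol.
M(CO) = 12.01 + 16.00 = 28.01 g/mol.
n(S) = 86.44 / 32.06 = 2.6962 mol.
Reaction (1): S→ZnS ratio 1:1 ⇒ n(ZnS) = 2.6962 mol.
Reaction (2): ZnS→ZnO ratio 2:2 ⇒ n(ZnO) = 2.6962 mol.
Reaction (3): ZnO→CO ratio 1:1 ⇒ n(CO) = 2.6962 mol.
Mass of CO = 2.6962 × 28.01 = 75.520 g.

75.52 g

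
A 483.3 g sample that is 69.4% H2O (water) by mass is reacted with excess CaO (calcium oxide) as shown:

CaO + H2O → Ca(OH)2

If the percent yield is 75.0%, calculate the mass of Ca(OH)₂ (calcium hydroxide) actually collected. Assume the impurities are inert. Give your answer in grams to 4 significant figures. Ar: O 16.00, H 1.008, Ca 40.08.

Pure H2O available = 483.3 g × 0.694 = 335.41 g.
M(H2O) = 2(1.008) + 16.00 = 18.016 g/mol.
M(Ca(OH)2) = 40.08 + 2(16.00) + 2(1.008) = 74.096 g/mol.
n(H2O) = 335.41 g / 18.016 g/mol = 18.617 mol.
From the equation the H2O:Ca(OH)2 mole ratio is 1:1, so n(Ca(OH)2) = 18.617 × 1/1 = 18.617 mol.
Mass of Ca(OH)2 = 18.617 mol × 74.096 g/mol = 1379.5 g.
Actual mass collected = 1379.5 g × 0.750 = 1034.6 g.

1035 g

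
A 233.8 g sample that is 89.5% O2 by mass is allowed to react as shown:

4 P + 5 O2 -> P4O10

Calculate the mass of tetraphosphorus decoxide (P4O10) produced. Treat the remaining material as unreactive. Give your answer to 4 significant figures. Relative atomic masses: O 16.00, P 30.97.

371.3 g

Mass of pure O2 = 233.8 g × 0.895 = 209.25 g.
M(O2) = 2(16.00) = 32.00 g/mol.
M(P4O10) = 4(30.97) + 10(16.00) = 283.88 g/mol.
n(O2) = 209.25 g / 32.00 g/mol = 6.5391 mol.
From the equation the O2:P4O10 mole ratio is 5:1, so n(P4O10) = 6.5391 × 1/5 = 1.3078 mol.
Mass of P4O10 = 1.3078 mol × 283.88 g/mol = 371.26 g.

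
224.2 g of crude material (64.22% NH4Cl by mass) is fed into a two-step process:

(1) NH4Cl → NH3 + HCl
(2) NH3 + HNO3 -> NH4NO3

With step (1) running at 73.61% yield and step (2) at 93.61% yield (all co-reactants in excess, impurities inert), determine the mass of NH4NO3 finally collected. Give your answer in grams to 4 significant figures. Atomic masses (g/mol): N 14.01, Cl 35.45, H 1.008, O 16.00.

148.5 g

Pure NH4Cl = 224.2 × 0.6422 = 143.98 g.
M(NH4Cl) = 14.01 + 4(1.008) + 35.45 = 53.492 g/mol.
M(NH4NO3) = 2(14.01) + 4(1.008) + 3(16.00) = 80.052 g/mol.
n(NH4Cl) = 143.98 / 53.492 = 2.6916 mol.
Step 1 (NH4Cl:NH3 = 1:1): theoretical n(NH3) = 2.6916 mol; at 73.61% yield, n(NH3) = 1.9813 mol.
Step 2 (NH3:NH4NO3 = 1:1): theoretical n(NH4NO3) = 1.9813 mol, so theoretical mass = 1.9813 × 80.052 = 158.61 g.
At 93.61% yield, actual mass of NH4NO3 = 158.61 × 0.9361 = 148.47 g.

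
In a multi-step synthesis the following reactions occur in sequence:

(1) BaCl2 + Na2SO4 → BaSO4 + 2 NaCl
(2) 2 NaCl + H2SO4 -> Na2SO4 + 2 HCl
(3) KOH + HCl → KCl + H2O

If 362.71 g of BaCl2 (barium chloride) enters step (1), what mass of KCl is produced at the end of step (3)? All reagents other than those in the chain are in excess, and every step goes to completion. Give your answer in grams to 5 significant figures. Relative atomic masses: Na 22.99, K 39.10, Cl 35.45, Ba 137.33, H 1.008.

M(BaCl2) = 137.33 + 2(35.45) = 208.23 g/mol.
M(KCl) = 39.10 + 35.45 = 74.55 g/mol.
n(BaCl2) = 362.71 / 208.23 = 1.74187 mol.
Reaction (1): BaCl2→NaCl ratio 1:2 ⇒ n(NaCl) = 3.48374 mol.
Reaction (2): NaCl→HCl ratio 2:2 ⇒ n(HCl) = 3.48374 mol.
Reaction (3): HCl→KCl ratio 1:1 ⇒ n(KCl) = 3.48374 mol.
Mass of KCl = 3.48374 × 74.55 = 259.713 g.

259.71 g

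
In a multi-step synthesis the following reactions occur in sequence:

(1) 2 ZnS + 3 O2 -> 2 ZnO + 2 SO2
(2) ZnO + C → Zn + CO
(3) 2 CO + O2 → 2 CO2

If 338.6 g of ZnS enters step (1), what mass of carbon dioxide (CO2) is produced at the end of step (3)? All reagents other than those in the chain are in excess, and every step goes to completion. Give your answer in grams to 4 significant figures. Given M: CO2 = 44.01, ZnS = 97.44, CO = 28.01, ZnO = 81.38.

152.9 g

n(ZnS) = 338.6 / 97.44 = 3.4750 mol.
Reaction (1): ZnS→ZnO ratio 2:2 ⇒ n(ZnO) = 3.4750 mol.
Reaction (2): ZnO→CO ratio 1:1 ⇒ n(CO) = 3.4750 mol.
Reaction (3): CO→CO2 ratio 2:2 ⇒ n(CO2) = 3.4750 mol.
Mass of CO2 = 3.4750 × 44.01 = 152.93 g.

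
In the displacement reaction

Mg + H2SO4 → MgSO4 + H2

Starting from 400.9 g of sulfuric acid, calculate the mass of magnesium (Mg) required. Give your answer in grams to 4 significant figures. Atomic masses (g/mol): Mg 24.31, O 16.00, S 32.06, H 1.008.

M(H2SO4) = 2(1.008) + 32.06 + 4(16.00) = 98.076 g/mol.
M(Mg) = 24.31 g/mol.
n(H2SO4) = 400.90 g / 98.076 g/mol = 4.0876 mol.
From the equation the H2SO4:Mg mole ratio is 1:1, so n(Mg) = 4.0876 × 1/1 = 4.0876 mol.
Mass of Mg = 4.0876 mol × 24.31 g/mol = 99.371 g.

99.37 g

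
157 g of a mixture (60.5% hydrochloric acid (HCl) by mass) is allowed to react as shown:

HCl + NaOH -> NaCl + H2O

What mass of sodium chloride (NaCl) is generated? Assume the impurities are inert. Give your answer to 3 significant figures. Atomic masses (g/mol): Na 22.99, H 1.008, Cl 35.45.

152 g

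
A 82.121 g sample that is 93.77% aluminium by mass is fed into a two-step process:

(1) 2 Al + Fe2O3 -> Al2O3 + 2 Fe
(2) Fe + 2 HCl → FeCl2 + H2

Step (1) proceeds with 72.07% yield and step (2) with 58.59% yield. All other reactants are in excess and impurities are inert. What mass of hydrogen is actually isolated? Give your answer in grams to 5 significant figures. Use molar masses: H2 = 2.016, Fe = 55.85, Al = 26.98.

2.4297 g

Pure Al = 82.121 × 0.9377 = 77.0049 g.
n(Al) = 77.0049 / 26.98 = 2.85415 mol.
Step 1 (Al:Fe = 2:2): theoretical n(Fe) = 2.85415 mol; at 72.07% yield, n(Fe) = 2.05698 mol.
Step 2 (Fe:H2 = 1:1): theoretical n(H2) = 2.05698 mol, so theoretical mass = 2.05698 × 2.016 = 4.14688 g.
At 58.59% yield, actual mass of H2 = 4.14688 × 0.5859 = 2.42966 g.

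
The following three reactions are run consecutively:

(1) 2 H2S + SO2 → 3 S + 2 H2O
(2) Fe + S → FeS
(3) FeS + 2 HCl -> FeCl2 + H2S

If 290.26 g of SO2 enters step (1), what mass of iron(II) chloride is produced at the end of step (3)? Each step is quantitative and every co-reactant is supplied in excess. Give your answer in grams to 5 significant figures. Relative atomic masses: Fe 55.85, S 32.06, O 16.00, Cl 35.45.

1722.9 g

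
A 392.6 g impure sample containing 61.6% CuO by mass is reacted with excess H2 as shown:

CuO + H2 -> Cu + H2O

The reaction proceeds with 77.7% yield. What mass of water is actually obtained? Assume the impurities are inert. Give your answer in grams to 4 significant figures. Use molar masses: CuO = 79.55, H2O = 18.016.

Pure CuO available = 392.6 g × 0.616 = 241.84 g.
n(CuO) = 241.84 g / 79.55 g/mol = 3.0401 mol.
From the equation the CuO:H2O mole ratio is 1:1, so n(H2O) = 3.0401 × 1/1 = 3.0401 mol.
Mass of H2O = 3.0401 mol × 18.016 g/mol = 54.771 g.
Actual mass collected = 54.771 g × 0.777 = 42.557 g.

42.56 g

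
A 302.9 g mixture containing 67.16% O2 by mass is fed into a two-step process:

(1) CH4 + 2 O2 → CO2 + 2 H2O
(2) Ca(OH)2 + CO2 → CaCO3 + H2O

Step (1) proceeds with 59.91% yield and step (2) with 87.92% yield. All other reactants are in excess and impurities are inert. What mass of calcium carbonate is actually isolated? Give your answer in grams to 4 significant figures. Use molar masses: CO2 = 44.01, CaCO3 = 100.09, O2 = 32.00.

Pure O2 = 302.9 × 0.6716 = 203.43 g.
n(O2) = 203.43 / 32.00 = 6.3571 mol.
Step 1 (O2:CO2 = 2:1): theoretical n(CO2) = 3.1786 mol; at 59.91% yield, n(CO2) = 1.9043 mol.
Step 2 (CO2:CaCO3 = 1:1): theoretical n(CaCO3) = 1.9043 mol, so theoretical mass = 1.9043 × 100.09 = 190.60 g.
At 87.92% yield, actual mass of CaCO3 = 190.60 × 0.8792 = 167.57 g.

167.6 g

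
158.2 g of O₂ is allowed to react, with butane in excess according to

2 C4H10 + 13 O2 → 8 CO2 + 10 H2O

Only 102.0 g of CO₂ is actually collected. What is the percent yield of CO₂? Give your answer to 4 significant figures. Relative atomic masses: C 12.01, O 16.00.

M(O2) = 2(16.00) = 32.00 g/mol.
M(CO2) = 12.01 + 2(16.00) = 44.01 g/mol.
n(O2) = 158.20 g / 32.00 g/mol = 4.9437 mol.
From the equation the O2:CO2 mole ratio is 13:8, so n(CO2) = 4.9437 × 8/13 = 3.0423 mol.
Mass of CO2 = 3.0423 mol × 44.01 g/mol = 133.89 g.
This is the theoretical yield. Percent yield = 102.0 g / 133.89 g × 100% = 76.181%.

76.18 %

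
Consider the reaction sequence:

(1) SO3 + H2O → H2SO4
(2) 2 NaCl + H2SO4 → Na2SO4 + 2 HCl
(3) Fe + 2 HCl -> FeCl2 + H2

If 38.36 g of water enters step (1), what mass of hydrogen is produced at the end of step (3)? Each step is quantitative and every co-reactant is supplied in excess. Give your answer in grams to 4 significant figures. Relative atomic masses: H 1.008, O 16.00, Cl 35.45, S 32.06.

4.293 g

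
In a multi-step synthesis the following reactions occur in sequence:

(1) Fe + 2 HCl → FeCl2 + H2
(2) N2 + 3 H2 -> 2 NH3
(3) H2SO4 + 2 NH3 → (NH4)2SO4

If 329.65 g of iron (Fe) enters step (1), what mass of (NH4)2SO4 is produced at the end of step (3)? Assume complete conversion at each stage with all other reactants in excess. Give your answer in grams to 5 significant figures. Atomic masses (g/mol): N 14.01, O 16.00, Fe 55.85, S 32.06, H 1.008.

M(Fe) = 55.85 g/mol.
M((NH4)2SO4) = 2(14.01) + 8(1.008) + 32.06 + 4(16.00) = 132.144 g/mol.
n(Fe) = 329.65 / 55.85 = 5.90242 mol.
Reaction (1): Fe→H2 ratio 1:1 ⇒ n(H2) = 5.90242 mol.
Reaction (2): H2→NH3 ratio 3:2 ⇒ n(NH3) = 3.93494 mol.
Reaction (3): NH3→(NH4)2SO4 ratio 2:1 ⇒ n((NH4)2SO4) = 1.96747 mol.
Mass of (NH4)2SO4 = 1.96747 × 132.144 = 259.990 g.

259.99 g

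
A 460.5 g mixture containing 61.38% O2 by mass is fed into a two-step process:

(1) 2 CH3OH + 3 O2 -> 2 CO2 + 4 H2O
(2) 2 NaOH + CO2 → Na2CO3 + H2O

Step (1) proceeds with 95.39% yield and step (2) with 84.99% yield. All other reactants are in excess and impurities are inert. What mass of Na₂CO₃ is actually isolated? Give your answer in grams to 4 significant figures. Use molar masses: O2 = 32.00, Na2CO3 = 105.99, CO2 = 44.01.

506.0 g

Pure O2 = 460.5 × 0.6138 = 282.65 g.
n(O2) = 282.65 / 32.00 = 8.8330 mol.
Step 1 (O2:CO2 = 3:2): theoretical n(CO2) = 5.8886 mol; at 95.39% yield, n(CO2) = 5.6172 mol.
Step 2 (CO2:Na2CO3 = 1:1): theoretical n(Na2CO3) = 5.6172 mol, so theoretical mass = 5.6172 × 105.99 = 595.36 g.
At 84.99% yield, actual mass of Na2CO3 = 595.36 × 0.8499 = 506.00 g.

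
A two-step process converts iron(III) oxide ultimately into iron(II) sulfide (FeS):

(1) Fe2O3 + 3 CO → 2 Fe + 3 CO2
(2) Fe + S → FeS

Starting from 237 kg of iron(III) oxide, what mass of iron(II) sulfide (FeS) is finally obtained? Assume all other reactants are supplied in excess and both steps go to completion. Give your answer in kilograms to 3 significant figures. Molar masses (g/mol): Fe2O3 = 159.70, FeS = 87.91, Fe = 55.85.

237 kg = 237000 g.
n(Fe2O3) = 237000 / 159.70 = 1484 mol.
Step 1 gives a 1:2 ratio of Fe2O3 to Fe, so n(Fe) = 2968 mol.
In step 2 the Fe:FeS ratio is 1:1, so n(FeS) = 2968 mol.
Mass of FeS = 2968 × 87.91 = 260900 g = 261 kg.

261 kg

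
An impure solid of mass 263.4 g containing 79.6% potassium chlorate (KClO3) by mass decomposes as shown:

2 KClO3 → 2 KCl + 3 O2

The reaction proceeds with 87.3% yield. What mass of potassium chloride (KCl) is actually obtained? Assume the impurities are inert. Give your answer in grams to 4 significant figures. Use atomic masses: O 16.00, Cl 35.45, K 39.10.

111.3 g

Pure KClO3 available = 263.4 g × 0.796 = 209.67 g.
M(KClO3) = 39.10 + 35.45 + 3(16.00) = 122.55 g/mol.
M(KCl) = 39.10 + 35.45 = 74.55 g/mol.
n(KClO3) = 209.67 g / 122.55 g/mol = 1.7109 mol.
From the equation the KClO3:KCl mole ratio is 2:2, so n(KCl) = 1.7109 × 2/2 = 1.7109 mol.
Mass of KCl = 1.7109 mol × 74.55 g/mol = 127.54 g.
Actual mass collected = 127.54 g × 0.873 = 111.35 g.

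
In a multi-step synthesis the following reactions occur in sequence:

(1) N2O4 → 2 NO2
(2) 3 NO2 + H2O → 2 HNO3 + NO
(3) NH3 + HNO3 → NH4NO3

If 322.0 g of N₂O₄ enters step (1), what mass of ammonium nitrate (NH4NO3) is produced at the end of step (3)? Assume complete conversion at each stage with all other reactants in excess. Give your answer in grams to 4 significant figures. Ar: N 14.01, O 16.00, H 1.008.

373.5 g

M(N2O4) = 2(14.01) + 4(16.00) = 92.02 g/mol.
M(NH4NO3) = 2(14.01) + 4(1.008) + 3(16.00) = 80.052 g/mol.
n(N2O4) = 322.0 / 92.02 = 3.4992 mol.
Reaction (1): N2O4→NO2 ratio 1:2 ⇒ n(NO2) = 6.9985 mol.
Reaction (2): NO2→HNO3 ratio 3:2 ⇒ n(HNO3) = 4.6657 mol.
Reaction (3): HNO3→NH4NO3 ratio 1:1 ⇒ n(NH4NO3) = 4.6657 mol.
Mass of NH4NO3 = 4.6657 × 80.052 = 373.49 g.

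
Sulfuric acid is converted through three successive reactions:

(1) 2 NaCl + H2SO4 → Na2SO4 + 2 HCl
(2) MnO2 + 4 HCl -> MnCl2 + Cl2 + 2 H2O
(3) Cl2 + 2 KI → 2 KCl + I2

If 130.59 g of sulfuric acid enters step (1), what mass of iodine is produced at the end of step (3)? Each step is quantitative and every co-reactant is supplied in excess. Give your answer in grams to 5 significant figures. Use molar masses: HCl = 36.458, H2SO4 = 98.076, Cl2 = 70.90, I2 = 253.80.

168.97 g

n(H2SO4) = 130.59 / 98.076 = 1.33152 mol.
Reaction (1): H2SO4→HCl ratio 1:2 ⇒ n(HCl) = 2.66304 mol.
Reaction (2): HCl→Cl2 ratio 4:1 ⇒ n(Cl2) = 0.665759 mol.
Reaction (3): Cl2→I2 ratio 1:1 ⇒ n(I2) = 0.665759 mol.
Mass of I2 = 0.665759 × 253.80 = 168.970 g.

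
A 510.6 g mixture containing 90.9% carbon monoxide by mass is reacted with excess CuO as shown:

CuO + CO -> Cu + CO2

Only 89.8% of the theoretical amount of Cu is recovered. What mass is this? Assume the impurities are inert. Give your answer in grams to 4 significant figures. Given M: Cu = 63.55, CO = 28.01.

945.6 g

Pure CO available = 510.6 g × 0.909 = 464.14 g.
n(CO) = 464.14 g / 28.01 g/mol = 16.570 mol.
From the equation the CO:Cu mole ratio is 1:1, so n(Cu) = 16.570 × 1/1 = 16.570 mol.
Mass of Cu = 16.570 mol × 63.55 g/mol = 1053.0 g.
Actual mass collected = 1053.0 g × 0.898 = 945.63 g.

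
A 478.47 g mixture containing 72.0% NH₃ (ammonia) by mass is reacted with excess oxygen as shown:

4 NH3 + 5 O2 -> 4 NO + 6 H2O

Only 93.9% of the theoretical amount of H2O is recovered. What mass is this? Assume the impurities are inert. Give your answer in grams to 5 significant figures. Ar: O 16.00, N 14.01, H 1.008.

Pure NH3 available = 478.47 g × 0.720 = 344.498 g.
M(NH3) = 14.01 + 3(1.008) = 17.034 g/mol.
M(H2O) = 2(1.008) + 16.00 = 18.016 g/mol.
n(NH3) = 344.498 g / 17.034 g/mol = 20.2242 mol.
From the equation the NH3:H2O mole ratio is 4:6, so n(H2O) = 20.2242 × 6/4 = 30.3362 mol.
Mass of H2O = 30.3362 mol × 18.016 g/mol = 546.538 g.
Actual mass collected = 546.538 g × 0.939 = 513.199 g.

513.20 g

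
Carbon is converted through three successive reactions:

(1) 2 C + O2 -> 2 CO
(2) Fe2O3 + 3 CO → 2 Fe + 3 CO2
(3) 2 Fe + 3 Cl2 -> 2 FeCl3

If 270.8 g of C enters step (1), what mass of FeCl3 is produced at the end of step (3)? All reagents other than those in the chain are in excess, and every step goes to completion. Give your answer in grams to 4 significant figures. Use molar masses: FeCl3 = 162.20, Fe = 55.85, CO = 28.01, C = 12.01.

2438 g

n(C) = 270.8 / 12.01 = 22.548 mol.
Reaction (1): C→CO ratio 2:2 ⇒ n(CO) = 22.548 mol.
Reaction (2): CO→Fe ratio 3:2 ⇒ n(Fe) = 15.032 mol.
Reaction (3): Fe→FeCl3 ratio 2:2 ⇒ n(FeCl3) = 15.032 mol.
Mass of FeCl3 = 15.032 × 162.20 = 2438.2 g.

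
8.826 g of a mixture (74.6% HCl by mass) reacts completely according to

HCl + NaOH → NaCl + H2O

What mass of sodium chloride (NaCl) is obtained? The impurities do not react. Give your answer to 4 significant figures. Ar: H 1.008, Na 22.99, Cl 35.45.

Mass of pure HCl = 8.826 g × 0.746 = 6.5842 g.
M(HCl) = 1.008 + 35.45 = 36.458 g/mol.
M(NaCl) = 22.99 + 35.45 = 58.44 g/mol.
n(HCl) = 6.5842 g / 36.458 g/mol = 0.18060 mol.
From the equation the HCl:NaCl mole ratio is 1:1, so n(NaCl) = 0.18060 × 1/1 = 0.18060 mol.
Mass of NaCl = 0.18060 mol × 58.44 g/mol = 10.554 g.

10.55 g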